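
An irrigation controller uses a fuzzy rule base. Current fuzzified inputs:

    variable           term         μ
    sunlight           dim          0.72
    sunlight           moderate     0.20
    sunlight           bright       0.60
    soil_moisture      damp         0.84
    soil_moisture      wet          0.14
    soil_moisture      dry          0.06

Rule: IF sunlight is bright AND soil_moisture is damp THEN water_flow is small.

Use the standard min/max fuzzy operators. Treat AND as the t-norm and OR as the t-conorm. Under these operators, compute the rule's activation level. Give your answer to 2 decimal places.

firing strength: bright=0.60, damp=0.84; AND[min(a, b)] → w = 0.60

0.60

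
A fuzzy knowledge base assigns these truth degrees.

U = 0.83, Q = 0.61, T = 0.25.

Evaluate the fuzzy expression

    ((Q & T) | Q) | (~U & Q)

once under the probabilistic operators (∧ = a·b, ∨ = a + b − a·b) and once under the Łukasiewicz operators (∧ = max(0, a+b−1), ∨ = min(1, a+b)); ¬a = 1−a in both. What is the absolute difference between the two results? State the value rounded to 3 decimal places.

Under probabilistic:
  Q & T = a·b on (0.6100, 0.2500) = 0.1525
  (Q & T) | Q = a + b − a·b on (0.1525, 0.6100) = 0.6695
  ~U = 1 − 0.8300 = 0.1700
  ~U & Q = a·b on (0.1700, 0.6100) = 0.1037
  ((Q & T) | Q) | (~U & Q) = a + b − a·b on (0.6695, 0.1037) = 0.7038
  → value = 0.7038
Under Łukasiewicz:
  Q & T = max(0, a+b−1) on (0.61, 0.25) = 0.00
  (Q & T) | Q = min(1, a+b) on (0.00, 0.61) = 0.61
  ~U = 1 − 0.83 = 0.17
  ~U & Q = max(0, a+b−1) on (0.17, 0.61) = 0.00
  ((Q & T) | Q) | (~U & Q) = min(1, a+b) on (0.61, 0.00) = 0.61
  → value = 0.6100
|0.7038 − 0.6100| = 0.094

0.094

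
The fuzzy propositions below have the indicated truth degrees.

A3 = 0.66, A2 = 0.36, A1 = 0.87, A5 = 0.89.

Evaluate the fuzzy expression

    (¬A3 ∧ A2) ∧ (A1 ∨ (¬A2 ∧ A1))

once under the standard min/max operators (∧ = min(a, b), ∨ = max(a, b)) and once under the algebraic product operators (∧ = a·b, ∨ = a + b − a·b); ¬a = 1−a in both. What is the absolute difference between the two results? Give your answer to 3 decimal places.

0.225

Under standard min/max:
  ¬A3 = 1 − 0.66 = 0.34
  ¬A3 ∧ A2 = min(a, b) on (0.34, 0.36) = 0.34
  ¬A2 = 1 − 0.36 = 0.64
  ¬A2 ∧ A1 = min(a, b) on (0.64, 0.87) = 0.64
  A1 ∨ (¬A2 ∧ A1) = max(a, b) on (0.87, 0.64) = 0.87
  (¬A3 ∧ A2) ∧ (A1 ∨ (¬A2 ∧ A1)) = min(a, b) on (0.34, 0.87) = 0.34
  → value = 0.3400
Under algebraic product:
  ¬A3 = 1 − 0.6600 = 0.3400
  ¬A3 ∧ A2 = a·b on (0.3400, 0.3600) = 0.1224
  ¬A2 = 1 − 0.3600 = 0.6400
  ¬A2 ∧ A1 = a·b on (0.6400, 0.8700) = 0.5568
  A1 ∨ (¬A2 ∧ A1) = a + b − a·b on (0.8700, 0.5568) = 0.9424
  (¬A3 ∧ A2) ∧ (A1 ∨ (¬A2 ∧ A1)) = a·b on (0.1224, 0.9424) = 0.1153
  → value = 0.1153
|0.3400 − 0.1153| = 0.225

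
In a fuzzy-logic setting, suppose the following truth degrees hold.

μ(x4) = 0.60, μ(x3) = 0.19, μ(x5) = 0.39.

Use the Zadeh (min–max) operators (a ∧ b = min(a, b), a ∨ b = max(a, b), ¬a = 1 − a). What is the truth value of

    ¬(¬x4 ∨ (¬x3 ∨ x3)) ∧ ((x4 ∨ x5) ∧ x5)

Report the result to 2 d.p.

¬x4 = 1 − 0.60 = 0.40
¬x3 = 1 − 0.19 = 0.81
¬x3 ∨ x3 = max(a, b) on (0.81, 0.19) = 0.81
¬x4 ∨ (¬x3 ∨ x3) = max(a, b) on (0.40, 0.81) = 0.81
¬(¬x4 ∨ (¬x3 ∨ x3)) = 1 − 0.81 = 0.19
x4 ∨ x5 = max(a, b) on (0.60, 0.39) = 0.60
(x4 ∨ x5) ∧ x5 = min(a, b) on (0.60, 0.39) = 0.39
¬(¬x4 ∨ (¬x3 ∨ x3)) ∧ ((x4 ∨ x5) ∧ x5) = min(a, b) on (0.19, 0.39) = 0.19

0.19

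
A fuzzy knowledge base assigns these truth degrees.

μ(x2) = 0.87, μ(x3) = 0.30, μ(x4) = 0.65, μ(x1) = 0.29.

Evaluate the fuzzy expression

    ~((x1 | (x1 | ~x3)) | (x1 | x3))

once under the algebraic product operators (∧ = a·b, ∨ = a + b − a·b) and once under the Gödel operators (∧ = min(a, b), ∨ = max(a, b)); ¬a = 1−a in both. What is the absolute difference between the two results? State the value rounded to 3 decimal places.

Under algebraic product:
  ~x3 = 1 − 0.3000 = 0.7000
  x1 | ~x3 = a + b − a·b on (0.2900, 0.7000) = 0.7870
  x1 | (x1 | ~x3) = a + b − a·b on (0.2900, 0.7870) = 0.8488
  x1 | x3 = a + b − a·b on (0.2900, 0.3000) = 0.5030
  (x1 | (x1 | ~x3)) | (x1 | x3) = a + b − a·b on (0.8488, 0.5030) = 0.9248
  ~((x1 | (x1 | ~x3)) | (x1 | x3)) = 1 − 0.9248 = 0.0752
  → value = 0.0752
Under Gödel:
  ~x3 = 1 − 0.30 = 0.70
  x1 | ~x3 = max(a, b) on (0.29, 0.70) = 0.70
  x1 | (x1 | ~x3) = max(a, b) on (0.29, 0.70) = 0.70
  x1 | x3 = max(a, b) on (0.29, 0.30) = 0.30
  (x1 | (x1 | ~x3)) | (x1 | x3) = max(a, b) on (0.70, 0.30) = 0.70
  ~((x1 | (x1 | ~x3)) | (x1 | x3)) = 1 − 0.70 = 0.30
  → value = 0.3000
|0.0752 − 0.3000| = 0.225

0.225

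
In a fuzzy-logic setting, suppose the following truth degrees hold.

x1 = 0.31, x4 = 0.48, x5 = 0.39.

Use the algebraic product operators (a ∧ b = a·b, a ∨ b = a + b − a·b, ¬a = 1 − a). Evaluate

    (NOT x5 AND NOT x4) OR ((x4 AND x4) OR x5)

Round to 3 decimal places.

NOT x5 = 1 − 0.3900 = 0.6100
NOT x4 = 1 − 0.4800 = 0.5200
NOT x5 AND NOT x4 = a·b on (0.6100, 0.5200) = 0.3172
x4 AND x4 = a·b on (0.4800, 0.4800) = 0.2304
(x4 AND x4) OR x5 = a + b − a·b on (0.2304, 0.3900) = 0.5305
(NOT x5 AND NOT x4) OR ((x4 AND x4) OR x5) = a + b − a·b on (0.3172, 0.5305) = 0.6795

0.679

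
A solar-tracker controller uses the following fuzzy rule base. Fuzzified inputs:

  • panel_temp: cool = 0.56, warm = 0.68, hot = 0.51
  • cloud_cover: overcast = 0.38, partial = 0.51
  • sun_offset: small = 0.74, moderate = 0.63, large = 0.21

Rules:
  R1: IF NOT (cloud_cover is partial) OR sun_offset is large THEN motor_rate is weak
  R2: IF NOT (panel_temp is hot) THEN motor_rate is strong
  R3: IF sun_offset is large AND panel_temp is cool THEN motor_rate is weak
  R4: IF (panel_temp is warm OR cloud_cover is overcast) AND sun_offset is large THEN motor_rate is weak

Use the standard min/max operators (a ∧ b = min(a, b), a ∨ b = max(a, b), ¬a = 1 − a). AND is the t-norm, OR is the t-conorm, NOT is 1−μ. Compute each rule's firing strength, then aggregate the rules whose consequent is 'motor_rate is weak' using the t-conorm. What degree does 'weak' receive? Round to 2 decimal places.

R1: ¬partial=1−0.51=0.49, large=0.21; OR[max(a, b)] → w = 0.49
R2: ¬hot=1−0.51=0.49 → w = 0.49
R3: large=0.21, cool=0.56; AND[min(a, b)] → w = 0.21
R4: (warm=0.68 OR overcast=0.38) = 0.68; AND[min(a, b)] with large=0.21 → w = 0.21
Rules with consequent 'weak': {R1, R3, R4} → strengths 0.49, 0.21, 0.21
Aggregate via t-conorm [max(a, b)]: 0.49

0.49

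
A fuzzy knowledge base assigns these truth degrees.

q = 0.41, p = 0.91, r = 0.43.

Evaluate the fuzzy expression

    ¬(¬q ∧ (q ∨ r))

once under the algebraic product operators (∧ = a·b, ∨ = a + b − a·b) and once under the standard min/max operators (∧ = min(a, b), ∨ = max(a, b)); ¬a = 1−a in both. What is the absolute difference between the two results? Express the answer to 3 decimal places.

Under algebraic product:
  ¬q = 1 − 0.4100 = 0.5900
  q ∨ r = a + b − a·b on (0.4100, 0.4300) = 0.6637
  ¬q ∧ (q ∨ r) = a·b on (0.5900, 0.6637) = 0.3916
  ¬(¬q ∧ (q ∨ r)) = 1 − 0.3916 = 0.6084
  → value = 0.6084
Under standard min/max:
  ¬q = 1 − 0.41 = 0.59
  q ∨ r = max(a, b) on (0.41, 0.43) = 0.43
  ¬q ∧ (q ∨ r) = min(a, b) on (0.59, 0.43) = 0.43
  ¬(¬q ∧ (q ∨ r)) = 1 − 0.43 = 0.57
  → value = 0.5700
|0.6084 − 0.5700| = 0.038

0.038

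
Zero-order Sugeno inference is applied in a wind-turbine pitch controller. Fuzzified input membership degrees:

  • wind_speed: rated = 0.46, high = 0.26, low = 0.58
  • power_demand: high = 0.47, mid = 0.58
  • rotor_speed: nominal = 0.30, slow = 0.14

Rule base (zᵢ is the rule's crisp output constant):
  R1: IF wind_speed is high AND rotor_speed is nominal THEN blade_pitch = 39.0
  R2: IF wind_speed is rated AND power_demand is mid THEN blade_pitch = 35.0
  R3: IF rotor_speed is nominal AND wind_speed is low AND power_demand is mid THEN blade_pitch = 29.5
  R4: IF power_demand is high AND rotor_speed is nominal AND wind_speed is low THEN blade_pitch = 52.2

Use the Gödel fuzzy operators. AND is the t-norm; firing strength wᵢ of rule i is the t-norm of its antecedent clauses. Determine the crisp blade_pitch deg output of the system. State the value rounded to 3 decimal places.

R1 (z=39.0): high=0.26, nominal=0.30; AND[min(a, b)] → w = 0.26
R2 (z=35.0): rated=0.46, mid=0.58; AND[min(a, b)] → w = 0.46
R3 (z=29.5): nominal=0.30, low=0.58, mid=0.58; AND[min(a, b)] → w = 0.30
R4 (z=52.2): high=0.47, nominal=0.30, low=0.58; AND[min(a, b)] → w = 0.30
Weighted average = (0.26·39.0 + 0.46·35.0 + 0.30·29.5 + 0.30·52.2) / (0.26 + 0.46 + 0.30 + 0.30)
  = 50.7500 / 1.3200 = 38.447

38.447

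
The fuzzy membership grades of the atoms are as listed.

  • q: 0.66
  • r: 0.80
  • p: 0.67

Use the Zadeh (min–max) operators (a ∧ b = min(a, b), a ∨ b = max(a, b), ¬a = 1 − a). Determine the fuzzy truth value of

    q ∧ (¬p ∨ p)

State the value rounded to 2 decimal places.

¬p = 1 − 0.67 = 0.33
¬p ∨ p = max(a, b) on (0.33, 0.67) = 0.67
q ∧ (¬p ∨ p) = min(a, b) on (0.66, 0.67) = 0.66

0.66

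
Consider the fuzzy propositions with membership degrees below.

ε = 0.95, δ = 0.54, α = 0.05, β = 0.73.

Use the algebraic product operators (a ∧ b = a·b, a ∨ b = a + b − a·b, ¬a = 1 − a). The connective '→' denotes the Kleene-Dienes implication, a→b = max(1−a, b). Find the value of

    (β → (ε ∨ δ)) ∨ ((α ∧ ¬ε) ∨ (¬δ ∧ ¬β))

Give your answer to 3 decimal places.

ε ∨ δ = a + b − a·b on (0.9500, 0.5400) = 0.9770
β → (ε ∨ δ)  [Kleene-Dienes: max(1−a, b)] with a=0.7300, b=0.9770 → 0.9770
¬ε = 1 − 0.9500 = 0.0500
α ∧ ¬ε = a·b on (0.0500, 0.0500) = 0.0025
¬δ = 1 − 0.5400 = 0.4600
¬β = 1 − 0.7300 = 0.2700
¬δ ∧ ¬β = a·b on (0.4600, 0.2700) = 0.1242
(α ∧ ¬ε) ∨ (¬δ ∧ ¬β) = a + b − a·b on (0.0025, 0.1242) = 0.1264
(β → (ε ∨ δ)) ∨ ((α ∧ ¬ε) ∨ (¬δ ∧ ¬β)) = a + b − a·b on (0.9770, 0.1264) = 0.9799

0.980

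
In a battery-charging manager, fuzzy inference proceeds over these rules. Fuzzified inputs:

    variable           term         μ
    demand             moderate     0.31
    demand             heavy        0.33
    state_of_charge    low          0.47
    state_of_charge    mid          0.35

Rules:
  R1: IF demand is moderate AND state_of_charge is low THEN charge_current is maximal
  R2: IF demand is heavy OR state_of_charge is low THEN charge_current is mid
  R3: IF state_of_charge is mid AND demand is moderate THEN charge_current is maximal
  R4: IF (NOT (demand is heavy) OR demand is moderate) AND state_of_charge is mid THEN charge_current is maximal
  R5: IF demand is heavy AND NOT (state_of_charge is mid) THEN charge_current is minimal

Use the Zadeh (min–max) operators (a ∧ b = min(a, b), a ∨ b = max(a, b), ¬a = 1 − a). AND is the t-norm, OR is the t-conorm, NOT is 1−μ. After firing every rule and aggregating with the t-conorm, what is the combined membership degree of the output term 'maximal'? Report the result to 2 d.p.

0.35

R1: moderate=0.31, low=0.47; AND[min(a, b)] → w = 0.31
R2: heavy=0.33, low=0.47; OR[max(a, b)] → w = 0.47
R3: mid=0.35, moderate=0.31; AND[min(a, b)] → w = 0.31
R4: (¬heavy=1−0.33=0.67 OR moderate=0.31) = 0.67; AND[min(a, b)] with mid=0.35 → w = 0.35
R5: heavy=0.33, ¬mid=1−0.35=0.65; AND[min(a, b)] → w = 0.33
Rules with consequent 'maximal': {R1, R3, R4} → strengths 0.31, 0.31, 0.35
Aggregate via t-conorm [max(a, b)]: 0.35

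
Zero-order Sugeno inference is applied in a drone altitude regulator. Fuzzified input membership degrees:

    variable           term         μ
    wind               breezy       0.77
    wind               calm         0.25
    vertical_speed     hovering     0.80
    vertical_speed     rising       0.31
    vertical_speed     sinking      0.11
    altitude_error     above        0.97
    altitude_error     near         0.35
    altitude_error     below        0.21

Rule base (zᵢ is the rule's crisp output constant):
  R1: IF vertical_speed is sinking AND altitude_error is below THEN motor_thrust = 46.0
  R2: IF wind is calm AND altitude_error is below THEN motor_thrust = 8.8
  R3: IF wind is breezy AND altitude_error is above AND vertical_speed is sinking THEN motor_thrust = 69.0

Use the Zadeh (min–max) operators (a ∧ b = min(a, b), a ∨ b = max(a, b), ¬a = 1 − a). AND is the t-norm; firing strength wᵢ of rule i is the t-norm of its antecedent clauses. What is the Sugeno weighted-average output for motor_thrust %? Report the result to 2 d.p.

R1 (z=46.0): sinking=0.11, below=0.21; AND[min(a, b)] → w = 0.11
R2 (z=8.8): calm=0.25, below=0.21; AND[min(a, b)] → w = 0.21
R3 (z=69.0): breezy=0.77, above=0.97, sinking=0.11; AND[min(a, b)] → w = 0.11
Weighted average = (0.11·46.0 + 0.21·8.8 + 0.11·69.0) / (0.11 + 0.21 + 0.11)
  = 14.4980 / 0.4300 = 33.72

33.72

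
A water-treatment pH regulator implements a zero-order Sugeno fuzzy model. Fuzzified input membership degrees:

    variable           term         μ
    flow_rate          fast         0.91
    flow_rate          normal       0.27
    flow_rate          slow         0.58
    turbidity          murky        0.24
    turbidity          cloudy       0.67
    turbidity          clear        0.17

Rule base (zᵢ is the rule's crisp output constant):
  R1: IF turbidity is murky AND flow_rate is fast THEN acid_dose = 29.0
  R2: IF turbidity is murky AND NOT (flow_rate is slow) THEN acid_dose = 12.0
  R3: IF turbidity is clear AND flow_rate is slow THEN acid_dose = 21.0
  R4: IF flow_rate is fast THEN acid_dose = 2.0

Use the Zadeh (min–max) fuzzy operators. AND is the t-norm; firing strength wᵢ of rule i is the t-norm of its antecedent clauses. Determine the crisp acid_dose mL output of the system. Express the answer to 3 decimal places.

9.763

R1 (z=29.0): murky=0.24, fast=0.91; AND[min(a, b)] → w = 0.24
R2 (z=12.0): murky=0.24, ¬slow=1−0.58=0.42; AND[min(a, b)] → w = 0.24
R3 (z=21.0): clear=0.17, slow=0.58; AND[min(a, b)] → w = 0.17
R4 (z=2.0): fast=0.91 → w = 0.91
Weighted average = (0.24·29.0 + 0.24·12.0 + 0.17·21.0 + 0.91·2.0) / (0.24 + 0.24 + 0.17 + 0.91)
  = 15.2300 / 1.5600 = 9.763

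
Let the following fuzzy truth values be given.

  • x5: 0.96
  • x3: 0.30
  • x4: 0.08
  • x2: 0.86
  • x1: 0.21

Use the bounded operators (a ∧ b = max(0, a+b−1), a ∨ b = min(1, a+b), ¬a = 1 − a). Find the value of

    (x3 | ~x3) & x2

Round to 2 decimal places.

~x3 = 1 − 0.30 = 0.70
x3 | ~x3 = min(1, a+b) on (0.30, 0.70) = 1.00
(x3 | ~x3) & x2 = max(0, a+b−1) on (1.00, 0.86) = 0.86

0.86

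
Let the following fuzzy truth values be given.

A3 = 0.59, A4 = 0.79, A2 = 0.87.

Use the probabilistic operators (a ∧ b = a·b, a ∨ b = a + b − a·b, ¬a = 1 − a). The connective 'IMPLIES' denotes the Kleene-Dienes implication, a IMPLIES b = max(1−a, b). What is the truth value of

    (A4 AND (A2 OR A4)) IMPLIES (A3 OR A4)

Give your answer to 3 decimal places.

0.914

A2 OR A4 = a + b − a·b on (0.8700, 0.7900) = 0.9727
A4 AND (A2 OR A4) = a·b on (0.7900, 0.9727) = 0.7684
A3 OR A4 = a + b − a·b on (0.5900, 0.7900) = 0.9139
(A4 AND (A2 OR A4)) IMPLIES (A3 OR A4)  [Kleene-Dienes: max(1−a, b)] with a=0.7684, b=0.9139 → 0.9139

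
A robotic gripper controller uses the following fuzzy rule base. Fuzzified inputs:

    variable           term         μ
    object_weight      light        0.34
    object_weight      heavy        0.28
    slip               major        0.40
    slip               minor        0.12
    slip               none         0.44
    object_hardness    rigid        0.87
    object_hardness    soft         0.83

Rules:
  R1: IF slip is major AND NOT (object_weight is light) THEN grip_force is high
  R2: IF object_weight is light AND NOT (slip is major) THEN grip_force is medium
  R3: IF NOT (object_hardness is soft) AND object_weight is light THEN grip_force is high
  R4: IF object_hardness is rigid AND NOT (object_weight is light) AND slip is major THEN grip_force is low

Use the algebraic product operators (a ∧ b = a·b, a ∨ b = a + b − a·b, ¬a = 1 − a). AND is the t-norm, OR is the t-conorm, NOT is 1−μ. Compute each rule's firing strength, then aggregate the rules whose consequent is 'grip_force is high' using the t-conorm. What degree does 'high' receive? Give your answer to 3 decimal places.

R1: major=0.40, ¬light=1−0.34=0.66; AND[a·b] → w = 0.2640
R2: light=0.34, ¬major=1−0.40=0.60; AND[a·b] → w = 0.2040
R3: ¬soft=1−0.83=0.17, light=0.34; AND[a·b] → w = 0.0578
R4: rigid=0.87, ¬light=1−0.34=0.66, major=0.40; AND[a·b] → w = 0.2297
Rules with consequent 'high': {R1, R3} → strengths 0.2640, 0.0578
Aggregate via t-conorm [a + b − a·b]: 0.3065

0.307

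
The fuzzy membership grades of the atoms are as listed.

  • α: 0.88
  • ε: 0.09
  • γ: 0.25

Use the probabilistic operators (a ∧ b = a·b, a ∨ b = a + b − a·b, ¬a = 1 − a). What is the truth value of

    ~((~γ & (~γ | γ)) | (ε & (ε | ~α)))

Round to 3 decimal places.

0.384

~γ = 1 − 0.2500 = 0.7500
~γ = 1 − 0.2500 = 0.7500
~γ | γ = a + b − a·b on (0.7500, 0.2500) = 0.8125
~γ & (~γ | γ) = a·b on (0.7500, 0.8125) = 0.6094
~α = 1 − 0.8800 = 0.1200
ε | ~α = a + b − a·b on (0.0900, 0.1200) = 0.1992
ε & (ε | ~α) = a·b on (0.0900, 0.1992) = 0.0179
(~γ & (~γ | γ)) | (ε & (ε | ~α)) = a + b − a·b on (0.6094, 0.0179) = 0.6164
~((~γ & (~γ | γ)) | (ε & (ε | ~α))) = 1 − 0.6164 = 0.3836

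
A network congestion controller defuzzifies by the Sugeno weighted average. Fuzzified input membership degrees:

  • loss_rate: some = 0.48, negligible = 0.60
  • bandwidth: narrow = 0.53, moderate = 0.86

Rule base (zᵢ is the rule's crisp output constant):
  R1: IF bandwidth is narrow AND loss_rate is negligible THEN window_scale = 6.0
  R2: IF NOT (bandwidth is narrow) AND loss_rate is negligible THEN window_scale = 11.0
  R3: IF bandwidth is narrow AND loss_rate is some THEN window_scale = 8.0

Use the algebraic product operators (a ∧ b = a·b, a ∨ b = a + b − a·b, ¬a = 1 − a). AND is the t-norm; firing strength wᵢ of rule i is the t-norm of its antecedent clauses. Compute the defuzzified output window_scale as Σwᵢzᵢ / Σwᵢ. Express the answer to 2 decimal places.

8.25

R1 (z=6.0): narrow=0.53, negligible=0.60; AND[a·b] → w = 0.3180
R2 (z=11.0): ¬narrow=1−0.53=0.47, negligible=0.60; AND[a·b] → w = 0.2820
R3 (z=8.0): narrow=0.53, some=0.48; AND[a·b] → w = 0.2544
Weighted average = (0.3180·6.0 + 0.2820·11.0 + 0.2544·8.0) / (0.3180 + 0.2820 + 0.2544)
  = 7.0452 / 0.8544 = 8.25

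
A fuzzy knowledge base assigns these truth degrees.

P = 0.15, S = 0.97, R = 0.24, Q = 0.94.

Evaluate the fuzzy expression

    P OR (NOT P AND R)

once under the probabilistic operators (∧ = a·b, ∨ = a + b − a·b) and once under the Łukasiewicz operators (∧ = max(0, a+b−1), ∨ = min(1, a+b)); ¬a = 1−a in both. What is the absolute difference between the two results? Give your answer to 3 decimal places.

Under probabilistic:
  NOT P = 1 − 0.1500 = 0.8500
  NOT P AND R = a·b on (0.8500, 0.2400) = 0.2040
  P OR (NOT P AND R) = a + b − a·b on (0.1500, 0.2040) = 0.3234
  → value = 0.3234
Under Łukasiewicz:
  NOT P = 1 − 0.15 = 0.85
  NOT P AND R = max(0, a+b−1) on (0.85, 0.24) = 0.09
  P OR (NOT P AND R) = min(1, a+b) on (0.15, 0.09) = 0.24
  → value = 0.2400
|0.3234 − 0.2400| = 0.083

0.083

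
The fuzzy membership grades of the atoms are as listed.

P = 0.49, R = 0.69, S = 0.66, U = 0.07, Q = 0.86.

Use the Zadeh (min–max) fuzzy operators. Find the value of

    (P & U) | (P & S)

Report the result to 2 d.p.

P & U = min(a, b) on (0.49, 0.07) = 0.07
P & S = min(a, b) on (0.49, 0.66) = 0.49
(P & U) | (P & S) = max(a, b) on (0.07, 0.49) = 0.49

0.49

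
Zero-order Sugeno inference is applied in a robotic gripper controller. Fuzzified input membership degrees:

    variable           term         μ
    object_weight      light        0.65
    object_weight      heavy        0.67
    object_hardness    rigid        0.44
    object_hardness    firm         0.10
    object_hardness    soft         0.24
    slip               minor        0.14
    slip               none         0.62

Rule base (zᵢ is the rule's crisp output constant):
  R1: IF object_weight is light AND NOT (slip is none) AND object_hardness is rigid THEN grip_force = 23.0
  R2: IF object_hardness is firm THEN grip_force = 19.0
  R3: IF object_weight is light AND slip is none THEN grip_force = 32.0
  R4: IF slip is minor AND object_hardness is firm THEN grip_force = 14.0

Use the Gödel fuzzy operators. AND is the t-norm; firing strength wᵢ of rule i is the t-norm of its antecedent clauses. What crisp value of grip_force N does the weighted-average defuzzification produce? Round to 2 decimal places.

26.57

R1 (z=23.0): light=0.65, ¬none=1−0.62=0.38, rigid=0.44; AND[min(a, b)] → w = 0.38
R2 (z=19.0): firm=0.10 → w = 0.10
R3 (z=32.0): light=0.65, none=0.62; AND[min(a, b)] → w = 0.62
R4 (z=14.0): minor=0.14, firm=0.10; AND[min(a, b)] → w = 0.10
Weighted average = (0.38·23.0 + 0.10·19.0 + 0.62·32.0 + 0.10·14.0) / (0.38 + 0.10 + 0.62 + 0.10)
  = 31.8800 / 1.2000 = 26.57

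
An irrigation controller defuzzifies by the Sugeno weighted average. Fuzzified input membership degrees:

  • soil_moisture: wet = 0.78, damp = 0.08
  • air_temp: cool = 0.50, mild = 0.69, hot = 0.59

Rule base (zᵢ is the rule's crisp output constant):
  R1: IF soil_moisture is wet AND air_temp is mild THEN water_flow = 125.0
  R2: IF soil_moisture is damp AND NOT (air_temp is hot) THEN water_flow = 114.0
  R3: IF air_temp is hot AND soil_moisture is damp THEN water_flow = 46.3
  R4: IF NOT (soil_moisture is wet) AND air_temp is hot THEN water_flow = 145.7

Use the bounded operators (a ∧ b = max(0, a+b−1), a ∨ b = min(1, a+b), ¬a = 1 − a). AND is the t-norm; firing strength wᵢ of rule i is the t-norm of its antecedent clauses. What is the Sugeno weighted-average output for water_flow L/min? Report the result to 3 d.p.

R1 (z=125.0): wet=0.78, mild=0.69; AND[max(0, a+b−1)] → w = 0.47
R2 (z=114.0): damp=0.08, ¬hot=1−0.59=0.41; AND[max(0, a+b−1)] → w = 0.00
R3 (z=46.3): hot=0.59, damp=0.08; AND[max(0, a+b−1)] → w = 0.00
R4 (z=145.7): ¬wet=1−0.78=0.22, hot=0.59; AND[max(0, a+b−1)] → w = 0.00
Weighted average = (0.47·125.0 + 0.00·114.0 + 0.00·46.3 + 0.00·145.7) / (0.47 + 0.00 + 0.00 + 0.00)
  = 58.7500 / 0.4700 = 125.000

125.000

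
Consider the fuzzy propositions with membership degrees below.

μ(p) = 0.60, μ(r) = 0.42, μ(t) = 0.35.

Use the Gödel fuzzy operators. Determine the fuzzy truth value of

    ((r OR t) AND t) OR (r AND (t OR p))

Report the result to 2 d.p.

0.42

r OR t = max(a, b) on (0.42, 0.35) = 0.42
(r OR t) AND t = min(a, b) on (0.42, 0.35) = 0.35
t OR p = max(a, b) on (0.35, 0.60) = 0.60
r AND (t OR p) = min(a, b) on (0.42, 0.60) = 0.42
((r OR t) AND t) OR (r AND (t OR p)) = max(a, b) on (0.35, 0.42) = 0.42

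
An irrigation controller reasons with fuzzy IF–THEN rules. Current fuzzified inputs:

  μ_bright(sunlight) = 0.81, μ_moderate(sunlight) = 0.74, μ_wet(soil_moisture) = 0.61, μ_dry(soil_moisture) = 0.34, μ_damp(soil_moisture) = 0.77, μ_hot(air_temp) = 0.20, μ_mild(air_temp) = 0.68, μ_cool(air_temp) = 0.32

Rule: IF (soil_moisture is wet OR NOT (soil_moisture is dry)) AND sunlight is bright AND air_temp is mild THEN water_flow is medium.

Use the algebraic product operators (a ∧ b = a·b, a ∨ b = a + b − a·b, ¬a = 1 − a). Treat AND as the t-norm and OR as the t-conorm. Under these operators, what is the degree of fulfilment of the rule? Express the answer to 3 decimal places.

firing strength: (wet=0.61 OR ¬dry=1−0.34=0.66) = 0.8674; AND[a·b] with bright=0.81, mild=0.68 → w = 0.4778

0.478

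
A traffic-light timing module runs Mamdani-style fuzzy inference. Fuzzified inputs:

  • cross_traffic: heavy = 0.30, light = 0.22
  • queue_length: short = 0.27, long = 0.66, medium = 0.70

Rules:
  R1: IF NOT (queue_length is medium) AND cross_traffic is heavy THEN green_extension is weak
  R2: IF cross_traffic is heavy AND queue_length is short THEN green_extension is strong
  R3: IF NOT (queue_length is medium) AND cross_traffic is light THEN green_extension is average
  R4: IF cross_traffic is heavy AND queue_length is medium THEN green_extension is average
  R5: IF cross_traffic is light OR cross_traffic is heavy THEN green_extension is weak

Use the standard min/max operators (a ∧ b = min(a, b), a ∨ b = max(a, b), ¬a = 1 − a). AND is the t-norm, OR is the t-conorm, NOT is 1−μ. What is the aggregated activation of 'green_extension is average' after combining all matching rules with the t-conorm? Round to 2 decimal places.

R1: ¬medium=1−0.70=0.30, heavy=0.30; AND[min(a, b)] → w = 0.30
R2: heavy=0.30, short=0.27; AND[min(a, b)] → w = 0.27
R3: ¬medium=1−0.70=0.30, light=0.22; AND[min(a, b)] → w = 0.22
R4: heavy=0.30, medium=0.70; AND[min(a, b)] → w = 0.30
R5: light=0.22, heavy=0.30; OR[max(a, b)] → w = 0.30
Rules with consequent 'average': {R3, R4} → strengths 0.22, 0.30
Aggregate via t-conorm [max(a, b)]: 0.30

0.30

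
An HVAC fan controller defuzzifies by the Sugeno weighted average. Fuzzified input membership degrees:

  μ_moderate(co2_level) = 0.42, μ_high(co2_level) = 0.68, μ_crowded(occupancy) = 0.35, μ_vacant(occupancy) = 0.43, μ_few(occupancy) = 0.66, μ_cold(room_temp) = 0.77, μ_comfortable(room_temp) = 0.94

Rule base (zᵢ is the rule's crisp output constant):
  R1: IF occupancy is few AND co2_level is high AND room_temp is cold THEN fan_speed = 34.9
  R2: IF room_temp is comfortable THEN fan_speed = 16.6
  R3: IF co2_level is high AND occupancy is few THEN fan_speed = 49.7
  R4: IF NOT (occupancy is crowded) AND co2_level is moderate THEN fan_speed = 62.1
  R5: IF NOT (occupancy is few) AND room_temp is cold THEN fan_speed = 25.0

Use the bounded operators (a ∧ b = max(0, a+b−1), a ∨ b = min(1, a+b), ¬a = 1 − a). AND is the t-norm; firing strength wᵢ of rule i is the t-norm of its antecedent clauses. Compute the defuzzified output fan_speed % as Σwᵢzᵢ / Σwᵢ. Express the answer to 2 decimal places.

27.67

R1 (z=34.9): few=0.66, high=0.68, cold=0.77; AND[max(0, a+b−1)] → w = 0.11
R2 (z=16.6): comfortable=0.94 → w = 0.94
R3 (z=49.7): high=0.68, few=0.66; AND[max(0, a+b−1)] → w = 0.34
R4 (z=62.1): ¬crowded=1−0.35=0.65, moderate=0.42; AND[max(0, a+b−1)] → w = 0.07
R5 (z=25.0): ¬few=1−0.66=0.34, cold=0.77; AND[max(0, a+b−1)] → w = 0.11
Weighted average = (0.11·34.9 + 0.94·16.6 + 0.34·49.7 + 0.07·62.1 + 0.11·25.0) / (0.11 + 0.94 + 0.34 + 0.07 + 0.11)
  = 43.4380 / 1.5700 = 27.67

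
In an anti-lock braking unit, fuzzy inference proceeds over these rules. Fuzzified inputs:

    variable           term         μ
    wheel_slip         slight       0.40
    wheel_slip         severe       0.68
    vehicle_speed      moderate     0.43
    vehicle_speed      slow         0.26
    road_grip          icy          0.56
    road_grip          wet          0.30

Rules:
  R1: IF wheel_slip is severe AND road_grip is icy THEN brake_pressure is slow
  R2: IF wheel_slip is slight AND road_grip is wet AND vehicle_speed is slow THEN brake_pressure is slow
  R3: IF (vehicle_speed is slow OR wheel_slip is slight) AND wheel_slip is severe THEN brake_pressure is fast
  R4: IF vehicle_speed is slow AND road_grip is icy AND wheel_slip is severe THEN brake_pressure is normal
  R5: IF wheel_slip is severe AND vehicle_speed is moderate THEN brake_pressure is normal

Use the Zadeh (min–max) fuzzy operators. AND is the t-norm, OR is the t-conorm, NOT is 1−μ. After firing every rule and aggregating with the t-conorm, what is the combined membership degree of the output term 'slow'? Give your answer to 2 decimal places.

R1: severe=0.68, icy=0.56; AND[min(a, b)] → w = 0.56
R2: slight=0.40, wet=0.30, slow=0.26; AND[min(a, b)] → w = 0.26
R3: (slow=0.26 OR slight=0.40) = 0.40; AND[min(a, b)] with severe=0.68 → w = 0.40
R4: slow=0.26, icy=0.56, severe=0.68; AND[min(a, b)] → w = 0.26
R5: severe=0.68, moderate=0.43; AND[min(a, b)] → w = 0.43
Rules with consequent 'slow': {R1, R2} → strengths 0.56, 0.26
Aggregate via t-conorm [max(a, b)]: 0.56

0.56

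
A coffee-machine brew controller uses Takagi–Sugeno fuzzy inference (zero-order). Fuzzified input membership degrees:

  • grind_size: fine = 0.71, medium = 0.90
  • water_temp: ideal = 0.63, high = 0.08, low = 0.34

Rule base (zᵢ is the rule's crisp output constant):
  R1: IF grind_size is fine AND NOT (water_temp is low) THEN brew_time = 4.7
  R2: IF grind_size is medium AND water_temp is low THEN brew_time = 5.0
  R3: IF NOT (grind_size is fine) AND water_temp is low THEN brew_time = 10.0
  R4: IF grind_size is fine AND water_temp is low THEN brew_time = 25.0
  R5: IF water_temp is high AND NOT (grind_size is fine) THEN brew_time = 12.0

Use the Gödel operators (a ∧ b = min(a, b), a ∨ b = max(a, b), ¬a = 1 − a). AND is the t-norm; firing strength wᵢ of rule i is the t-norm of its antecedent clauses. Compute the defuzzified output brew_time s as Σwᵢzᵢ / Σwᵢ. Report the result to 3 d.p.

10.036

R1 (z=4.7): fine=0.71, ¬low=1−0.34=0.66; AND[min(a, b)] → w = 0.66
R2 (z=5.0): medium=0.90, low=0.34; AND[min(a, b)] → w = 0.34
R3 (z=10.0): ¬fine=1−0.71=0.29, low=0.34; AND[min(a, b)] → w = 0.29
R4 (z=25.0): fine=0.71, low=0.34; AND[min(a, b)] → w = 0.34
R5 (z=12.0): high=0.08, ¬fine=1−0.71=0.29; AND[min(a, b)] → w = 0.08
Weighted average = (0.66·4.7 + 0.34·5.0 + 0.29·10.0 + 0.34·25.0 + 0.08·12.0) / (0.66 + 0.34 + 0.29 + 0.34 + 0.08)
  = 17.1620 / 1.7100 = 10.036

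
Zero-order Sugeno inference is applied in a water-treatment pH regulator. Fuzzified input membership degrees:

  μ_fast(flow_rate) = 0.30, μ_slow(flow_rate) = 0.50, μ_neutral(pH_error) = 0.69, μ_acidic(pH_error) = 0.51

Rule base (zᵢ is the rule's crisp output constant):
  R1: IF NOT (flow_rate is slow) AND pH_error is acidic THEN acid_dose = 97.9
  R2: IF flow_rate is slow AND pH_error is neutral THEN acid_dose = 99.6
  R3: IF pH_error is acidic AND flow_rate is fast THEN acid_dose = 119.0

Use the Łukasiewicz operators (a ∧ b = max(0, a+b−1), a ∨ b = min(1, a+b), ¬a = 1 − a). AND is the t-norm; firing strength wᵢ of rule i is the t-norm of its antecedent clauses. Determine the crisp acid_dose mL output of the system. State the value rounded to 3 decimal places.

R1 (z=97.9): ¬slow=1−0.50=0.50, acidic=0.51; AND[max(0, a+b−1)] → w = 0.01
R2 (z=99.6): slow=0.50, neutral=0.69; AND[max(0, a+b−1)] → w = 0.19
R3 (z=119.0): acidic=0.51, fast=0.30; AND[max(0, a+b−1)] → w = 0.00
Weighted average = (0.01·97.9 + 0.19·99.6 + 0.00·119.0) / (0.01 + 0.19 + 0.00)
  = 19.9030 / 0.2000 = 99.515

99.515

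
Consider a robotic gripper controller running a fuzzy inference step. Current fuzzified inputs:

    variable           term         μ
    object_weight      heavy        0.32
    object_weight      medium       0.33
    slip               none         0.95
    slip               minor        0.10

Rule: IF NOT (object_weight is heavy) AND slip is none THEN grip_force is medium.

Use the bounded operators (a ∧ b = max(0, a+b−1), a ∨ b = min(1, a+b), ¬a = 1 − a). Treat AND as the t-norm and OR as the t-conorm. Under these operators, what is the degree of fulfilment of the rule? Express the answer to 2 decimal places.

firing strength: ¬heavy=1−0.32=0.68, none=0.95; AND[max(0, a+b−1)] → w = 0.63

0.63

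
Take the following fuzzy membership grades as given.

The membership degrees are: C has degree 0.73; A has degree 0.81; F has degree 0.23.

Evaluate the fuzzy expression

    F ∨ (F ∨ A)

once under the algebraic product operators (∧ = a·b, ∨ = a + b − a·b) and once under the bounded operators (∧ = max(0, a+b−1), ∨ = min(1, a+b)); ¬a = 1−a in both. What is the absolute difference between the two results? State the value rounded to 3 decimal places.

0.113

Under algebraic product:
  F ∨ A = a + b − a·b on (0.2300, 0.8100) = 0.8537
  F ∨ (F ∨ A) = a + b − a·b on (0.2300, 0.8537) = 0.8873
  → value = 0.8873
Under bounded:
  F ∨ A = min(1, a+b) on (0.23, 0.81) = 1.00
  F ∨ (F ∨ A) = min(1, a+b) on (0.23, 1.00) = 1.00
  → value = 1.0000
|0.8873 − 1.0000| = 0.113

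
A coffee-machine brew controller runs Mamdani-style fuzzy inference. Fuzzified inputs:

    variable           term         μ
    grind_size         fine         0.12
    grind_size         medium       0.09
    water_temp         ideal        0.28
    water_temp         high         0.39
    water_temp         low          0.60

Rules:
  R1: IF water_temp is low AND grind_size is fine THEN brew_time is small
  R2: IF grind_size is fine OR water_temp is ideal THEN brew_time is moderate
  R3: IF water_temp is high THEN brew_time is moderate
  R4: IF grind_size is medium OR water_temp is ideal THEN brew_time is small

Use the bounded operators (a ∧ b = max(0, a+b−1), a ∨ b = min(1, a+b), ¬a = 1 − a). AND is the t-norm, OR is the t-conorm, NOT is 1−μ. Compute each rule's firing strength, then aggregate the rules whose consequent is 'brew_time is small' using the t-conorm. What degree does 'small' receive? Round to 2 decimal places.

R1: low=0.60, fine=0.12; AND[max(0, a+b−1)] → w = 0.00
R2: fine=0.12, ideal=0.28; OR[min(1, a+b)] → w = 0.40
R3: high=0.39 → w = 0.39
R4: medium=0.09, ideal=0.28; OR[min(1, a+b)] → w = 0.37
Rules with consequent 'small': {R1, R4} → strengths 0.00, 0.37
Aggregate via t-conorm [min(1, a+b)]: 0.37

0.37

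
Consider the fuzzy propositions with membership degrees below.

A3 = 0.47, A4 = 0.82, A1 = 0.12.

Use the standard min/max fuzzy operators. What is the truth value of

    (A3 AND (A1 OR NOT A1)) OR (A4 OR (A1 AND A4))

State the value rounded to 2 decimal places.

0.82

NOT A1 = 1 − 0.12 = 0.88
A1 OR NOT A1 = max(a, b) on (0.12, 0.88) = 0.88
A3 AND (A1 OR NOT A1) = min(a, b) on (0.47, 0.88) = 0.47
A1 AND A4 = min(a, b) on (0.12, 0.82) = 0.12
A4 OR (A1 AND A4) = max(a, b) on (0.82, 0.12) = 0.82
(A3 AND (A1 OR NOT A1)) OR (A4 OR (A1 AND A4)) = max(a, b) on (0.47, 0.82) = 0.82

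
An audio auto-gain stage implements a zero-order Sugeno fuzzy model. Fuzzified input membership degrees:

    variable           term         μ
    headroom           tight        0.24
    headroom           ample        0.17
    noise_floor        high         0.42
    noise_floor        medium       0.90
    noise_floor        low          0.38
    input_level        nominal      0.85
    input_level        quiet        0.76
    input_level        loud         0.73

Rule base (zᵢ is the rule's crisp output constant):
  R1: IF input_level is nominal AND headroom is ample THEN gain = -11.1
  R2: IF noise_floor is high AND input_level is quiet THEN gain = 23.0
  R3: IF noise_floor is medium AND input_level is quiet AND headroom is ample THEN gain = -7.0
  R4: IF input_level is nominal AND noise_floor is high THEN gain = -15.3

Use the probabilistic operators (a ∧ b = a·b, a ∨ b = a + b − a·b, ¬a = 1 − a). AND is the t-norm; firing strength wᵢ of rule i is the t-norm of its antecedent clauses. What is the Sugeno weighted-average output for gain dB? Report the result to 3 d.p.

-0.575

R1 (z=-11.1): nominal=0.85, ample=0.17; AND[a·b] → w = 0.1445
R2 (z=23.0): high=0.42, quiet=0.76; AND[a·b] → w = 0.3192
R3 (z=-7.0): medium=0.90, quiet=0.76, ample=0.17; AND[a·b] → w = 0.1163
R4 (z=-15.3): nominal=0.85, high=0.42; AND[a·b] → w = 0.3570
Weighted average = (0.1445·-11.1 + 0.3192·23.0 + 0.1163·-7.0 + 0.3570·-15.3) / (0.1445 + 0.3192 + 0.1163 + 0.3570)
  = -0.5384 / 0.9370 = -0.575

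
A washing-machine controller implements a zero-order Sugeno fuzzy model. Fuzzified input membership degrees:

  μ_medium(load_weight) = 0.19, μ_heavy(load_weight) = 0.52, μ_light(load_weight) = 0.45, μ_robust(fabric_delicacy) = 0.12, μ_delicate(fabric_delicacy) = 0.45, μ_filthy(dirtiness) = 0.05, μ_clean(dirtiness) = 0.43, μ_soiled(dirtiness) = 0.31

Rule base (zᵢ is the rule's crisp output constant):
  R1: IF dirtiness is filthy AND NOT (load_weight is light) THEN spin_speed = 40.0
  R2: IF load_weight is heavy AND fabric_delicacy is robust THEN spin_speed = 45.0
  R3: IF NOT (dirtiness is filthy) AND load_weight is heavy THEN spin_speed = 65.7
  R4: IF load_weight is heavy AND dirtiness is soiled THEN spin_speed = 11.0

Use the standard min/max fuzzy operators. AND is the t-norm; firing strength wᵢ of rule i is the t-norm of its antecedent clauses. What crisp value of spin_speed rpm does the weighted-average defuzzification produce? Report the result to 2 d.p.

44.97

R1 (z=40.0): filthy=0.05, ¬light=1−0.45=0.55; AND[min(a, b)] → w = 0.05
R2 (z=45.0): heavy=0.52, robust=0.12; AND[min(a, b)] → w = 0.12
R3 (z=65.7): ¬filthy=1−0.05=0.95, heavy=0.52; AND[min(a, b)] → w = 0.52
R4 (z=11.0): heavy=0.52, soiled=0.31; AND[min(a, b)] → w = 0.31
Weighted average = (0.05·40.0 + 0.12·45.0 + 0.52·65.7 + 0.31·11.0) / (0.05 + 0.12 + 0.52 + 0.31)
  = 44.9740 / 1.0000 = 44.97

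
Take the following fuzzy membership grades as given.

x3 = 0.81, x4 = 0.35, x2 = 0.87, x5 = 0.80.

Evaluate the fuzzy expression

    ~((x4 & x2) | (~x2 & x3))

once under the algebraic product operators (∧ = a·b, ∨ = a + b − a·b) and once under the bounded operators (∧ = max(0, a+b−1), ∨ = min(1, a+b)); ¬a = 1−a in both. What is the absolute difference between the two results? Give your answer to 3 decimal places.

0.158

Under algebraic product:
  x4 & x2 = a·b on (0.3500, 0.8700) = 0.3045
  ~x2 = 1 − 0.8700 = 0.1300
  ~x2 & x3 = a·b on (0.1300, 0.8100) = 0.1053
  (x4 & x2) | (~x2 & x3) = a + b − a·b on (0.3045, 0.1053) = 0.3777
  ~((x4 & x2) | (~x2 & x3)) = 1 − 0.3777 = 0.6223
  → value = 0.6223
Under bounded:
  x4 & x2 = max(0, a+b−1) on (0.35, 0.87) = 0.22
  ~x2 = 1 − 0.87 = 0.13
  ~x2 & x3 = max(0, a+b−1) on (0.13, 0.81) = 0.00
  (x4 & x2) | (~x2 & x3) = min(1, a+b) on (0.22, 0.00) = 0.22
  ~((x4 & x2) | (~x2 & x3)) = 1 − 0.22 = 0.78
  → value = 0.7800
|0.6223 − 0.7800| = 0.158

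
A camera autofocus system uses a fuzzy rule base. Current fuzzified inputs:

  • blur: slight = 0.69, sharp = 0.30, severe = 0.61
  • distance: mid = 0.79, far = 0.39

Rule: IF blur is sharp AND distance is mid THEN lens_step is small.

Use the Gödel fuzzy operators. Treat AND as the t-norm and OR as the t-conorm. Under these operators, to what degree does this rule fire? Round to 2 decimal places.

firing strength: sharp=0.30, mid=0.79; AND[min(a, b)] → w = 0.30

0.30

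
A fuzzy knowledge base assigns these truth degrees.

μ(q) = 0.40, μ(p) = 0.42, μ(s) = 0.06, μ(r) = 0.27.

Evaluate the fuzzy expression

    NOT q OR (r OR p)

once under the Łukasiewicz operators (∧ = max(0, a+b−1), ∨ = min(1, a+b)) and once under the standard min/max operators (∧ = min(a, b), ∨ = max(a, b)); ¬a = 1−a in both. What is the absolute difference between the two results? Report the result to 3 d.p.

Under Łukasiewicz:
  NOT q = 1 − 0.40 = 0.60
  r OR p = min(1, a+b) on (0.27, 0.42) = 0.69
  NOT q OR (r OR p) = min(1, a+b) on (0.60, 0.69) = 1.00
  → value = 1.0000
Under standard min/max:
  NOT q = 1 − 0.40 = 0.60
  r OR p = max(a, b) on (0.27, 0.42) = 0.42
  NOT q OR (r OR p) = max(a, b) on (0.60, 0.42) = 0.60
  → value = 0.6000
|1.0000 − 0.6000| = 0.400

0.400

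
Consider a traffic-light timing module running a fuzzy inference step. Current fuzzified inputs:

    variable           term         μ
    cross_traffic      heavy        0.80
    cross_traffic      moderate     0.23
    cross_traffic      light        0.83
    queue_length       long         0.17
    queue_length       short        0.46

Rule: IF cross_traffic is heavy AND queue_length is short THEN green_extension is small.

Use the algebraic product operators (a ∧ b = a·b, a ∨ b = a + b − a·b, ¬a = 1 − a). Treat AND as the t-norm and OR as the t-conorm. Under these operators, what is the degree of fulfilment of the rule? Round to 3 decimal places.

0.368

firing strength: heavy=0.80, short=0.46; AND[a·b] → w = 0.3680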